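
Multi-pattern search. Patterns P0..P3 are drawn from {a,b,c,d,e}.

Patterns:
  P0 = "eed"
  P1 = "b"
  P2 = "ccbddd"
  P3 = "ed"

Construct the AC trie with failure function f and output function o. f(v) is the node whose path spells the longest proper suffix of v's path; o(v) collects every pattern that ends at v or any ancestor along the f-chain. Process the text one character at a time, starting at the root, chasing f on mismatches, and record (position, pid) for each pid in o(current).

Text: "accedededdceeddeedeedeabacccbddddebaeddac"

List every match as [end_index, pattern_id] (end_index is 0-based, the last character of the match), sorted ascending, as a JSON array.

Build:
Trie nodes:
  0='ε' goto b→4 c→5 e→1
  1='e' goto d→11 e→2
  2='ee' goto d→3
  3='eed' goto ·  ←P0
  4='b' goto ·  ←P1
  5='c' goto c→6
  6='cc' goto b→7
  7='ccb' goto d→8
  8='ccbd' goto d→9
  9='ccbdd' goto d→10
  10='ccbddd' goto ·  ←P2
  11='ed' goto ·  ←P3

Failure links (BFS by depth):
  fail(1) 'e': from fail(0)=0 chase 'e': 0 ⇒ 0;  out=∅∪out(0)=∅
  fail(4) 'b': from fail(0)=0 chase 'b': 0 ⇒ 0;  out={1}∪out(0)={1}
  fail(5) 'c': from fail(0)=0 chase 'c': 0 ⇒ 0;  out=∅∪out(0)=∅
  fail(2) 'ee': from fail(1)=0 chase 'e': 0 ⇒ 1;  out=∅∪out(1)=∅
  fail(6) 'cc': from fail(5)=0 chase 'c': 0 ⇒ 5;  out=∅∪out(5)=∅
  fail(11) 'ed': from fail(1)=0 chase 'd': 0 ⇒ 0;  out={3}∪out(0)={3}
  fail(3) 'eed': from fail(2)=1 chase 'd': 1 ⇒ 11;  out={0}∪out(11)={0,3}
  fail(7) 'ccb': from fail(6)=5 chase 'b': 5→0 ⇒ 4;  out=∅∪out(4)={1}
  fail(8) 'ccbd': from fail(7)=4 chase 'd': 4→0 ⇒ 0;  out=∅∪out(0)=∅
  fail(9) 'ccbdd': from fail(8)=0 chase 'd': 0 ⇒ 0;  out=∅∪out(0)=∅
  fail(10) 'ccbddd': from fail(9)=0 chase 'd': 0 ⇒ 0;  out={2}∪out(0)={2}

Run:
pos 0 'a': at 0
pos 1 'c': at 5
pos 2 'c': at 6
pos 3 'e': at 1 (via fail)
pos 4 'd': at 11  ** P3@[3:4]
pos 5 'e': at 1 (via fail)
pos 6 'd': at 11  ** P3@[5:6]
pos 7 'e': at 1 (via fail)
pos 8 'd': at 11  ** P3@[7:8]
pos 9 'd': at 0 (via fail)
pos 10 'c': at 5
pos 11 'e': at 1 (via fail)
pos 12 'e': at 2
pos 13 'd': at 3  ** P0@[11:13],P3@[12:13]
pos 14 'd': at 0 (via fail)
pos 15 'e': at 1
pos 16 'e': at 2
pos 17 'd': at 3  ** P0@[15:17],P3@[16:17]
pos 18 'e': at 1 (via fail)
pos 19 'e': at 2
pos 20 'd': at 3  ** P0@[18:20],P3@[19:20]
pos 21 'e': at 1 (via fail)
pos 22 'a': at 0 (via fail)
pos 23 'b': at 4  ** P1@[23:23]
pos 24 'a': at 0 (via fail)
pos 25 'c': at 5
pos 26 'c': at 6
pos 27 'c': at 6 (via fail)
pos 28 'b': at 7  ** P1@[28:28]
pos 29 'd': at 8
pos 30 'd': at 9
pos 31 'd': at 10  ** P2@[26:31]
pos 32 'd': at 0 (via fail)
pos 33 'e': at 1
pos 34 'b': at 4 (via fail)  ** P1@[34:34]
pos 35 'a': at 0 (via fail)
pos 36 'e': at 1
pos 37 'd': at 11  ** P3@[36:37]
pos 38 'd': at 0 (via fail)
pos 39 'a': at 0
pos 40 'c': at 5

All matches (sorted): [[4,3],[6,3],[8,3],[13,0],[13,3],[17,0],[17,3],[20,0],[20,3],[23,1],[28,1],[31,2],[34,1],[37,3]]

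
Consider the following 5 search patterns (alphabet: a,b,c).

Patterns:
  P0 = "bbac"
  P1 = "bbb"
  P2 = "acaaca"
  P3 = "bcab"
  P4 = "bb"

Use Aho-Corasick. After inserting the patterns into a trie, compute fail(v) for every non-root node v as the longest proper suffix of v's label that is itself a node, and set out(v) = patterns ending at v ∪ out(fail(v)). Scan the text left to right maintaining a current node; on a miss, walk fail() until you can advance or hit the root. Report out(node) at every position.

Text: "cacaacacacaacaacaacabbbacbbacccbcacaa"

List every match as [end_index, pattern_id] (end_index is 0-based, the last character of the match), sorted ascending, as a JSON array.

Build:
Trie (insert patterns):
  0='ε' goto a→6 b→1
  1='b' goto b→2 c→12
  2='bb' goto a→3 b→5  [P4 ends]
  3='bba' goto c→4
  4='bbac' goto ·  [P0 ends]
  5='bbb' goto ·  [P1 ends]
  6='a' goto c→7
  7='ac' goto a→8
  8='aca' goto a→9
  9='acaa' goto c→10
  10='acaac' goto a→11
  11='acaaca' goto ·  [P2 ends]
  12='bc' goto a→13
  13='bca' goto b→14
  14='bcab' goto ·  [P3 ends]

BFS fail/out derivation:
  fail(1) 'b': from fail(0)=0 chase 'b': 0 ⇒ 0;  out=∅∪out(0)=∅
  fail(6) 'a': from fail(0)=0 chase 'a': 0 ⇒ 0;  out=∅∪out(0)=∅
  fail(2) 'bb': from fail(1)=0 chase 'b': 0 ⇒ 1;  out={4}∪out(1)={4}
  fail(7) 'ac': from fail(6)=0 chase 'c': 0 ⇒ 0;  out=∅∪out(0)=∅
  fail(12) 'bc': from fail(1)=0 chase 'c': 0 ⇒ 0;  out=∅∪out(0)=∅
  fail(3) 'bba': from fail(2)=1 chase 'a': 1→0 ⇒ 6;  out=∅∪out(6)=∅
  fail(5) 'bbb': from fail(2)=1 chase 'b': 1 ⇒ 2;  out={1}∪out(2)={1,4}
  fail(8) 'aca': from fail(7)=0 chase 'a': 0 ⇒ 6;  out=∅∪out(6)=∅
  fail(13) 'bca': from fail(12)=0 chase 'a': 0 ⇒ 6;  out=∅∪out(6)=∅
  fail(4) 'bbac': from fail(3)=6 chase 'c': 6 ⇒ 7;  out={0}∪out(7)={0}
  fail(9) 'acaa': from fail(8)=6 chase 'a': 6→0 ⇒ 6;  out=∅∪out(6)=∅
  fail(14) 'bcab': from fail(13)=6 chase 'b': 6→0 ⇒ 1;  out={3}∪out(1)={3}
  fail(10) 'acaac': from fail(9)=6 chase 'c': 6 ⇒ 7;  out=∅∪out(7)=∅
  fail(11) 'acaaca': from fail(10)=7 chase 'a': 7 ⇒ 8;  out={2}∪out(8)={2}

Run:
i=0 'c': node 0→0
i=1 'a': node 0→6
i=2 'c': node 6→7
i=3 'a': node 7→8
i=4 'a': node 8→9
i=5 'c': node 9→10
i=6 'a': node 10→11  emit P2@[1:6]
i=7 'c': node 11→7 ·f
i=8 'a': node 7→8
i=9 'c': node 8→7 ·f
i=10 'a': node 7→8
i=11 'a': node 8→9
i=12 'c': node 9→10
i=13 'a': node 10→11  emit P2@[8:13]
i=14 'a': node 11→9 ·f
i=15 'c': node 9→10
i=16 'a': node 10→11  emit P2@[11:16]
i=17 'a': node 11→9 ·f
i=18 'c': node 9→10
i=19 'a': node 10→11  emit P2@[14:19]
i=20 'b': node 11→1 ·f
i=21 'b': node 1→2  emit P4@[20:21]
i=22 'b': node 2→5  emit P1@[20:22],P4@[21:22]
i=23 'a': node 5→3 ·f
i=24 'c': node 3→4  emit P0@[21:24]
i=25 'b': node 4→1 ·f
i=26 'b': node 1→2  emit P4@[25:26]
i=27 'a': node 2→3
i=28 'c': node 3→4  emit P0@[25:28]
i=29 'c': node 4→0 ·f
i=30 'c': node 0→0
i=31 'b': node 0→1
i=32 'c': node 1→12
i=33 'a': node 12→13
i=34 'c': node 13→7 ·f
i=35 'a': node 7→8
i=36 'a': node 8→9

Result: [[6,2],[13,2],[16,2],[19,2],[21,4],[22,1],[22,4],[24,0],[26,4],[28,0]]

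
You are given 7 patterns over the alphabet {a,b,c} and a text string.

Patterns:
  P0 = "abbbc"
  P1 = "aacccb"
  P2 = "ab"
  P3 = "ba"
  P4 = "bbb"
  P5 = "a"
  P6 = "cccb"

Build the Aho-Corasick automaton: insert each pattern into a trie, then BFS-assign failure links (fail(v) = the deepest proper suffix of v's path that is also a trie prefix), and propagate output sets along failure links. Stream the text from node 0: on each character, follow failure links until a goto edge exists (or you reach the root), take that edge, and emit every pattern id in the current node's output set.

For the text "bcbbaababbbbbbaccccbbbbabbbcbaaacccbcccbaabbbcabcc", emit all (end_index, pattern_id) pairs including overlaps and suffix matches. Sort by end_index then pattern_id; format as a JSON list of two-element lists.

Build:
Trie (insert patterns):
  n0 'ε': a→1 b→11 c→15
  n1 'a': a→6 b→2  ←P5
  n2 'ab': b→3  ←P2
  n3 'abb': b→4
  n4 'abbb': c→5
  n5 'abbbc': ·  ←P0
  n6 'aa': c→7
  n7 'aac': c→8
  n8 'aacc': c→9
  n9 'aaccc': b→10
  n10 'aacccb': ·  ←P1
  n11 'b': a→12 b→13
  n12 'ba': ·  ←P3
  n13 'bb': b→14
  n14 'bbb': ·  ←P4
  n15 'c': c→16
  n16 'cc': c→17
  n17 'ccc': b→18
  n18 'cccb': ·  ←P6

BFS fail/out derivation:
  fail(1) 'a': from fail(0)=0 chase 'a': 0 ⇒ 0;  out={5}∪out(0)={5}
  fail(11) 'b': from fail(0)=0 chase 'b': 0 ⇒ 0;  out=∅∪out(0)=∅
  fail(15) 'c': from fail(0)=0 chase 'c': 0 ⇒ 0;  out=∅∪out(0)=∅
  fail(2) 'ab': from fail(1)=0 chase 'b': 0 ⇒ 11;  out={2}∪out(11)={2}
  fail(6) 'aa': from fail(1)=0 chase 'a': 0 ⇒ 1;  out=∅∪out(1)={5}
  fail(12) 'ba': from fail(11)=0 chase 'a': 0 ⇒ 1;  out={3}∪out(1)={3,5}
  fail(13) 'bb': from fail(11)=0 chase 'b': 0 ⇒ 11;  out=∅∪out(11)=∅
  fail(16) 'cc': from fail(15)=0 chase 'c': 0 ⇒ 15;  out=∅∪out(15)=∅
  fail(3) 'abb': from fail(2)=11 chase 'b': 11 ⇒ 13;  out=∅∪out(13)=∅
  fail(7) 'aac': from fail(6)=1 chase 'c': 1→0 ⇒ 15;  out=∅∪out(15)=∅
  fail(14) 'bbb': from fail(13)=11 chase 'b': 11 ⇒ 13;  out={4}∪out(13)={4}
  fail(17) 'ccc': from fail(16)=15 chase 'c': 15 ⇒ 16;  out=∅∪out(16)=∅
  fail(4) 'abbb': from fail(3)=13 chase 'b': 13 ⇒ 14;  out=∅∪out(14)={4}
  fail(8) 'aacc': from fail(7)=15 chase 'c': 15 ⇒ 16;  out=∅∪out(16)=∅
  fail(18) 'cccb': from fail(17)=16 chase 'b': 16→15→0 ⇒ 11;  out={6}∪out(11)={6}
  fail(5) 'abbbc': from fail(4)=14 chase 'c': 14→13→11→0 ⇒ 15;  out={0}∪out(15)={0}
  fail(9) 'aaccc': from fail(8)=16 chase 'c': 16 ⇒ 17;  out=∅∪out(17)=∅
  fail(10) 'aacccb': from fail(9)=17 chase 'b': 17 ⇒ 18;  out={1}∪out(18)={1,6}

Run:
pos 0 'b': at 11
pos 1 'c': at 15 (via fail)
pos 2 'b': at 11 (via fail)
pos 3 'b': at 13
pos 4 'a': at 12 (via fail)  ** P3@[3:4],P5@[4:4]
pos 5 'a': at 6 (via fail)  ** P5@[5:5]
pos 6 'b': at 2 (via fail)  ** P2@[5:6]
pos 7 'a': at 12 (via fail)  ** P3@[6:7],P5@[7:7]
pos 8 'b': at 2 (via fail)  ** P2@[7:8]
pos 9 'b': at 3
pos 10 'b': at 4  ** P4@[8:10]
pos 11 'b': at 14 (via fail)  ** P4@[9:11]
pos 12 'b': at 14 (via fail)  ** P4@[10:12]
pos 13 'b': at 14 (via fail)  ** P4@[11:13]
pos 14 'a': at 12 (via fail)  ** P3@[13:14],P5@[14:14]
pos 15 'c': at 15 (via fail)
pos 16 'c': at 16
pos 17 'c': at 17
pos 18 'c': at 17 (via fail)
pos 19 'b': at 18  ** P6@[16:19]
pos 20 'b': at 13 (via fail)
pos 21 'b': at 14  ** P4@[19:21]
pos 22 'b': at 14 (via fail)  ** P4@[20:22]
pos 23 'a': at 12 (via fail)  ** P3@[22:23],P5@[23:23]
pos 24 'b': at 2 (via fail)  ** P2@[23:24]
pos 25 'b': at 3
pos 26 'b': at 4  ** P4@[24:26]
pos 27 'c': at 5  ** P0@[23:27]
pos 28 'b': at 11 (via fail)
pos 29 'a': at 12  ** P3@[28:29],P5@[29:29]
pos 30 'a': at 6 (via fail)  ** P5@[30:30]
pos 31 'a': at 6 (via fail)  ** P5@[31:31]
pos 32 'c': at 7
pos 33 'c': at 8
pos 34 'c': at 9
pos 35 'b': at 10  ** P1@[30:35],P6@[32:35]
pos 36 'c': at 15 (via fail)
pos 37 'c': at 16
pos 38 'c': at 17
pos 39 'b': at 18  ** P6@[36:39]
pos 40 'a': at 12 (via fail)  ** P3@[39:40],P5@[40:40]
pos 41 'a': at 6 (via fail)  ** P5@[41:41]
pos 42 'b': at 2 (via fail)  ** P2@[41:42]
pos 43 'b': at 3
pos 44 'b': at 4  ** P4@[42:44]
pos 45 'c': at 5  ** P0@[41:45]
pos 46 'a': at 1 (via fail)  ** P5@[46:46]
pos 47 'b': at 2  ** P2@[46:47]
pos 48 'c': at 15 (via fail)
pos 49 'c': at 16

All matches (sorted): [[4,3],[4,5],[5,5],[6,2],[7,3],[7,5],[8,2],[10,4],[11,4],[12,4],[13,4],[14,3],[14,5],[19,6],[21,4],[22,4],[23,3],[23,5],[24,2],[26,4],[27,0],[29,3],[29,5],[30,5],[31,5],[35,1],[35,6],[39,6],[40,3],[40,5],[41,5],[42,2],[44,4],[45,0],[46,5],[47,2]]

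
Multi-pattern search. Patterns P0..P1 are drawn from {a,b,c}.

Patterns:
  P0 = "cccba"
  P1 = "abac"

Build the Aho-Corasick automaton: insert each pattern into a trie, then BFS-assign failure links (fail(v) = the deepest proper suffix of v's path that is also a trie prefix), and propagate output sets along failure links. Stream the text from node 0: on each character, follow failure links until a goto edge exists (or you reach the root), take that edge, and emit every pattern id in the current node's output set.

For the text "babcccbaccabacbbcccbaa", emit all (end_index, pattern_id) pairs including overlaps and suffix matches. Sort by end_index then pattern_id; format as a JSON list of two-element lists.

Construct AC machine:
Trie nodes:
  n0 'ε': a→6 c→1
  n1 'c': c→2
  n2 'cc': c→3
  n3 'ccc': b→4
  n4 'cccb': a→5
  n5 'cccba': ·  [P0 ends]
  n6 'a': b→7
  n7 'ab': a→8
  n8 'aba': c→9
  n9 'abac': ·  [P1 ends]

BFS fail/out derivation:
  n1('c'): parent n0 fail=0; on 'c' 0 → fail=0;  out ∅∪∅=∅
  n6('a'): parent n0 fail=0; on 'a' 0 → fail=0;  out ∅∪∅=∅
  n2('cc'): parent n1 fail=0; on 'c' 0 → fail=1;  out ∅∪∅=∅
  n7('ab'): parent n6 fail=0; on 'b' 0 → fail=0;  out ∅∪∅=∅
  n3('ccc'): parent n2 fail=1; on 'c' 1 → fail=2;  out ∅∪∅=∅
  n8('aba'): parent n7 fail=0; on 'a' 0 → fail=6;  out ∅∪∅=∅
  n4('cccb'): parent n3 fail=2; on 'b' 2→1→0 → fail=0;  out ∅∪∅=∅
  n9('abac'): parent n8 fail=6; on 'c' 6→0 → fail=1;  out {1}∪∅={1}
  n5('cccba'): parent n4 fail=0; on 'a' 0 → fail=6;  out {0}∪∅={0}

Text stream:
i=0 'b': node 0→0
i=1 'a': node 0→6
i=2 'b': node 6→7
i=3 'c': node 7→1 (fail-walked)
i=4 'c': node 1→2
i=5 'c': node 2→3
i=6 'b': node 3→4
i=7 'a': node 4→5  ** P0@[3:7]
i=8 'c': node 5→1 (fail-walked)
i=9 'c': node 1→2
i=10 'a': node 2→6 (fail-walked)
i=11 'b': node 6→7
i=12 'a': node 7→8
i=13 'c': node 8→9  ** P1@[10:13]
i=14 'b': node 9→0 (fail-walked)
i=15 'b': node 0→0
i=16 'c': node 0→1
i=17 'c': node 1→2
i=18 'c': node 2→3
i=19 'b': node 3→4
i=20 'a': node 4→5  ** P0@[16:20]
i=21 'a': node 5→6 (fail-walked)

Result: [[7,0],[13,1],[20,0]]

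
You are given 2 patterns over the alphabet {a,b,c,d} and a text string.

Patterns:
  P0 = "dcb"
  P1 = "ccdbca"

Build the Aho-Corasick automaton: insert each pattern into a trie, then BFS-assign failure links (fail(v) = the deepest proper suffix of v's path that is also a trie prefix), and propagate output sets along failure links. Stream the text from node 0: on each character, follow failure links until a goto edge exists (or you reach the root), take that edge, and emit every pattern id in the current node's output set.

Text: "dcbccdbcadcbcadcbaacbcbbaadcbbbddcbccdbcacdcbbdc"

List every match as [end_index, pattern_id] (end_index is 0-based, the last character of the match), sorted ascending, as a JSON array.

Construct AC machine:
Trie nodes:
  0='ε' goto c→4 d→1
  1='d' goto c→2
  2='dc' goto b→3
  3='dcb' goto ·  [P0 ends]
  4='c' goto c→5
  5='cc' goto d→6
  6='ccd' goto b→7
  7='ccdb' goto c→8
  8='ccdbc' goto a→9
  9='ccdbca' goto ·  [P1 ends]

BFS fail/out derivation:
  n1('d'): parent n0 fail=0; on 'd' 0 → fail=0;  out ∅∪∅=∅
  n4('c'): parent n0 fail=0; on 'c' 0 → fail=0;  out ∅∪∅=∅
  n2('dc'): parent n1 fail=0; on 'c' 0 → fail=4;  out ∅∪∅=∅
  n5('cc'): parent n4 fail=0; on 'c' 0 → fail=4;  out ∅∪∅=∅
  n3('dcb'): parent n2 fail=4; on 'b' 4→0 → fail=0;  out {0}∪∅={0}
  n6('ccd'): parent n5 fail=4; on 'd' 4→0 → fail=1;  out ∅∪∅=∅
  n7('ccdb'): parent n6 fail=1; on 'b' 1→0 → fail=0;  out ∅∪∅=∅
  n8('ccdbc'): parent n7 fail=0; on 'c' 0 → fail=4;  out ∅∪∅=∅
  n9('ccdbca'): parent n8 fail=4; on 'a' 4→0 → fail=0;  out {1}∪∅={1}

Text stream:
i=0 'd': node 0→1
i=1 'c': node 1→2
i=2 'b': node 2→3  emit P0@[0:2]
i=3 'c': node 3→4 (fail-walked)
i=4 'c': node 4→5
i=5 'd': node 5→6
i=6 'b': node 6→7
i=7 'c': node 7→8
i=8 'a': node 8→9  emit P1@[3:8]
i=9 'd': node 9→1 (fail-walked)
i=10 'c': node 1→2
i=11 'b': node 2→3  emit P0@[9:11]
i=12 'c': node 3→4 (fail-walked)
i=13 'a': node 4→0 (fail-walked)
i=14 'd': node 0→1
i=15 'c': node 1→2
i=16 'b': node 2→3  emit P0@[14:16]
i=17 'a': node 3→0 (fail-walked)
i=18 'a': node 0→0
i=19 'c': node 0→4
i=20 'b': node 4→0 (fail-walked)
i=21 'c': node 0→4
i=22 'b': node 4→0 (fail-walked)
i=23 'b': node 0→0
i=24 'a': node 0→0
i=25 'a': node 0→0
i=26 'd': node 0→1
i=27 'c': node 1→2
i=28 'b': node 2→3  emit P0@[26:28]
i=29 'b': node 3→0 (fail-walked)
i=30 'b': node 0→0
i=31 'd': node 0→1
i=32 'd': node 1→1 (fail-walked)
i=33 'c': node 1→2
i=34 'b': node 2→3  emit P0@[32:34]
i=35 'c': node 3→4 (fail-walked)
i=36 'c': node 4→5
i=37 'd': node 5→6
i=38 'b': node 6→7
i=39 'c': node 7→8
i=40 'a': node 8→9  emit P1@[35:40]
i=41 'c': node 9→4 (fail-walked)
i=42 'd': node 4→1 (fail-walked)
i=43 'c': node 1→2
i=44 'b': node 2→3  emit P0@[42:44]
i=45 'b': node 3→0 (fail-walked)
i=46 'd': node 0→1
i=47 'c': node 1→2

Matches: [[2,0],[8,1],[11,0],[16,0],[28,0],[34,0],[40,1],[44,0]]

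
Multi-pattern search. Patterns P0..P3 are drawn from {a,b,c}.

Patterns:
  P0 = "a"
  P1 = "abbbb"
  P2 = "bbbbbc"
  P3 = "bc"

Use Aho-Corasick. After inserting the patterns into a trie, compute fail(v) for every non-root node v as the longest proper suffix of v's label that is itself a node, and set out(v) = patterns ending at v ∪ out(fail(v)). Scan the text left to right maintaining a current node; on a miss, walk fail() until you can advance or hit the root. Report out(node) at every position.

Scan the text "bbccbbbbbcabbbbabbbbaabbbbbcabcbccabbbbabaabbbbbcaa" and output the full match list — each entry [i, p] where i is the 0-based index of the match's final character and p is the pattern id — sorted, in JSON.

Build automaton:
Trie (insert patterns):
  n0 'ε': a→1 b→6
  n1 'a': b→2  [P0 ends]
  n2 'ab': b→3
  n3 'abb': b→4
  n4 'abbb': b→5
  n5 'abbbb': ·  [P1 ends]
  n6 'b': b→7 c→12
  n7 'bb': b→8
  n8 'bbb': b→9
  n9 'bbbb': b→10
  n10 'bbbbb': c→11
  n11 'bbbbbc': ·  [P2 ends]
  n12 'bc': ·  [P3 ends]

Failure links (BFS by depth):
  fail(1) 'a': from fail(0)=0 chase 'a': 0 ⇒ 0;  out={0}∪out(0)={0}
  fail(6) 'b': from fail(0)=0 chase 'b': 0 ⇒ 0;  out=∅∪out(0)=∅
  fail(2) 'ab': from fail(1)=0 chase 'b': 0 ⇒ 6;  out=∅∪out(6)=∅
  fail(7) 'bb': from fail(6)=0 chase 'b': 0 ⇒ 6;  out=∅∪out(6)=∅
  fail(12) 'bc': from fail(6)=0 chase 'c': 0 ⇒ 0;  out={3}∪out(0)={3}
  fail(3) 'abb': from fail(2)=6 chase 'b': 6 ⇒ 7;  out=∅∪out(7)=∅
  fail(8) 'bbb': from fail(7)=6 chase 'b': 6 ⇒ 7;  out=∅∪out(7)=∅
  fail(4) 'abbb': from fail(3)=7 chase 'b': 7 ⇒ 8;  out=∅∪out(8)=∅
  fail(9) 'bbbb': from fail(8)=7 chase 'b': 7 ⇒ 8;  out=∅∪out(8)=∅
  fail(5) 'abbbb': from fail(4)=8 chase 'b': 8 ⇒ 9;  out={1}∪out(9)={1}
  fail(10) 'bbbbb': from fail(9)=8 chase 'b': 8 ⇒ 9;  out=∅∪out(9)=∅
  fail(11) 'bbbbbc': from fail(10)=9 chase 'c': 9→8→7→6 ⇒ 12;  out={2}∪out(12)={2,3}

Scan:
pos 0 'b': at 6
pos 1 'b': at 7
pos 2 'c': at 12 (via fail)  ** P3@[1:2]
pos 3 'c': at 0 (via fail)
pos 4 'b': at 6
pos 5 'b': at 7
pos 6 'b': at 8
pos 7 'b': at 9
pos 8 'b': at 10
pos 9 'c': at 11  ** P2@[4:9],P3@[8:9]
pos 10 'a': at 1 (via fail)  ** P0@[10:10]
pos 11 'b': at 2
pos 12 'b': at 3
pos 13 'b': at 4
pos 14 'b': at 5  ** P1@[10:14]
pos 15 'a': at 1 (via fail)  ** P0@[15:15]
pos 16 'b': at 2
pos 17 'b': at 3
pos 18 'b': at 4
pos 19 'b': at 5  ** P1@[15:19]
pos 20 'a': at 1 (via fail)  ** P0@[20:20]
pos 21 'a': at 1 (via fail)  ** P0@[21:21]
pos 22 'b': at 2
pos 23 'b': at 3
pos 24 'b': at 4
pos 25 'b': at 5  ** P1@[21:25]
pos 26 'b': at 10 (via fail)
pos 27 'c': at 11  ** P2@[22:27],P3@[26:27]
pos 28 'a': at 1 (via fail)  ** P0@[28:28]
pos 29 'b': at 2
pos 30 'c': at 12 (via fail)  ** P3@[29:30]
pos 31 'b': at 6 (via fail)
pos 32 'c': at 12  ** P3@[31:32]
pos 33 'c': at 0 (via fail)
pos 34 'a': at 1  ** P0@[34:34]
pos 35 'b': at 2
pos 36 'b': at 3
pos 37 'b': at 4
pos 38 'b': at 5  ** P1@[34:38]
pos 39 'a': at 1 (via fail)  ** P0@[39:39]
pos 40 'b': at 2
pos 41 'a': at 1 (via fail)  ** P0@[41:41]
pos 42 'a': at 1 (via fail)  ** P0@[42:42]
pos 43 'b': at 2
pos 44 'b': at 3
pos 45 'b': at 4
pos 46 'b': at 5  ** P1@[42:46]
pos 47 'b': at 10 (via fail)
pos 48 'c': at 11  ** P2@[43:48],P3@[47:48]
pos 49 'a': at 1 (via fail)  ** P0@[49:49]
pos 50 'a': at 1 (via fail)  ** P0@[50:50]

Matches: [[2,3],[9,2],[9,3],[10,0],[14,1],[15,0],[19,1],[20,0],[21,0],[25,1],[27,2],[27,3],[28,0],[30,3],[32,3],[34,0],[38,1],[39,0],[41,0],[42,0],[46,1],[48,2],[48,3],[49,0],[50,0]]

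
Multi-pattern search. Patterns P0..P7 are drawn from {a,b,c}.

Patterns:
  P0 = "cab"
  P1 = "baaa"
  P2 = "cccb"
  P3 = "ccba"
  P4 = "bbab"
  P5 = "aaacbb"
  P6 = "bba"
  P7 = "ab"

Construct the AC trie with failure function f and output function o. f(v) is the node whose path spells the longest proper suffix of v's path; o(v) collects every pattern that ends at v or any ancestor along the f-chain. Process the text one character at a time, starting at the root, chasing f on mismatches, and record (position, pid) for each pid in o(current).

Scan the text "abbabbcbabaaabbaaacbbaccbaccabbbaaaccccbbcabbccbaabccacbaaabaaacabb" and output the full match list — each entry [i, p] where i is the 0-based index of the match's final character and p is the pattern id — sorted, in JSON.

Build:
Trie (insert patterns):
  n0 'ε': a→16 b→4 c→1
  n1 'c': a→2 c→8
  n2 'ca': b→3
  n3 'cab': ·  ←P0
  n4 'b': a→5 b→13
  n5 'ba': a→6
  n6 'baa': a→7
  n7 'baaa': ·  ←P1
  n8 'cc': b→11 c→9
  n9 'ccc': b→10
  n10 'cccb': ·  ←P2
  n11 'ccb': a→12
  n12 'ccba': ·  ←P3
  n13 'bb': a→14
  n14 'bba': b→15  ←P6
  n15 'bbab': ·  ←P4
  n16 'a': a→17 b→22
  n17 'aa': a→18
  n18 'aaa': c→19
  n19 'aaac': b→20
  n20 'aaacb': b→21
  n21 'aaacbb': ·  ←P5
  n22 'ab': ·  ←P7

Failure links (BFS by depth):
  fail(1) 'c': from fail(0)=0 chase 'c': 0 ⇒ 0;  out=∅∪out(0)=∅
  fail(4) 'b': from fail(0)=0 chase 'b': 0 ⇒ 0;  out=∅∪out(0)=∅
  fail(16) 'a': from fail(0)=0 chase 'a': 0 ⇒ 0;  out=∅∪out(0)=∅
  fail(2) 'ca': from fail(1)=0 chase 'a': 0 ⇒ 16;  out=∅∪out(16)=∅
  fail(5) 'ba': from fail(4)=0 chase 'a': 0 ⇒ 16;  out=∅∪out(16)=∅
  fail(8) 'cc': from fail(1)=0 chase 'c': 0 ⇒ 1;  out=∅∪out(1)=∅
  fail(13) 'bb': from fail(4)=0 chase 'b': 0 ⇒ 4;  out=∅∪out(4)=∅
  fail(17) 'aa': from fail(16)=0 chase 'a': 0 ⇒ 16;  out=∅∪out(16)=∅
  fail(22) 'ab': from fail(16)=0 chase 'b': 0 ⇒ 4;  out={7}∪out(4)={7}
  fail(3) 'cab': from fail(2)=16 chase 'b': 16 ⇒ 22;  out={0}∪out(22)={0,7}
  fail(6) 'baa': from fail(5)=16 chase 'a': 16 ⇒ 17;  out=∅∪out(17)=∅
  fail(9) 'ccc': from fail(8)=1 chase 'c': 1 ⇒ 8;  out=∅∪out(8)=∅
  fail(11) 'ccb': from fail(8)=1 chase 'b': 1→0 ⇒ 4;  out=∅∪out(4)=∅
  fail(14) 'bba': from fail(13)=4 chase 'a': 4 ⇒ 5;  out={6}∪out(5)={6}
  fail(18) 'aaa': from fail(17)=16 chase 'a': 16 ⇒ 17;  out=∅∪out(17)=∅
  fail(7) 'baaa': from fail(6)=17 chase 'a': 17 ⇒ 18;  out={1}∪out(18)={1}
  fail(10) 'cccb': from fail(9)=8 chase 'b': 8 ⇒ 11;  out={2}∪out(11)={2}
  fail(12) 'ccba': from fail(11)=4 chase 'a': 4 ⇒ 5;  out={3}∪out(5)={3}
  fail(15) 'bbab': from fail(14)=5 chase 'b': 5→16 ⇒ 22;  out={4}∪out(22)={4,7}
  fail(19) 'aaac': from fail(18)=17 chase 'c': 17→16→0 ⇒ 1;  out=∅∪out(1)=∅
  fail(20) 'aaacb': from fail(19)=1 chase 'b': 1→0 ⇒ 4;  out=∅∪out(4)=∅
  fail(21) 'aaacbb': from fail(20)=4 chase 'b': 4 ⇒ 13;  out={5}∪out(13)={5}

Run:
pos 0 'a': at 16
pos 1 'b': at 22  → match P7@[0:1]
pos 2 'b': at 13 (fail-walked)
pos 3 'a': at 14  → match P6@[1:3]
pos 4 'b': at 15  → match P4@[1:4],P7@[3:4]
pos 5 'b': at 13 (fail-walked)
pos 6 'c': at 1 (fail-walked)
pos 7 'b': at 4 (fail-walked)
pos 8 'a': at 5
pos 9 'b': at 22 (fail-walked)  → match P7@[8:9]
pos 10 'a': at 5 (fail-walked)
pos 11 'a': at 6
pos 12 'a': at 7  → match P1@[9:12]
pos 13 'b': at 22 (fail-walked)  → match P7@[12:13]
pos 14 'b': at 13 (fail-walked)
pos 15 'a': at 14  → match P6@[13:15]
pos 16 'a': at 6 (fail-walked)
pos 17 'a': at 7  → match P1@[14:17]
pos 18 'c': at 19 (fail-walked)
pos 19 'b': at 20
pos 20 'b': at 21  → match P5@[15:20]
pos 21 'a': at 14 (fail-walked)  → match P6@[19:21]
pos 22 'c': at 1 (fail-walked)
pos 23 'c': at 8
pos 24 'b': at 11
pos 25 'a': at 12  → match P3@[22:25]
pos 26 'c': at 1 (fail-walked)
pos 27 'c': at 8
pos 28 'a': at 2 (fail-walked)
pos 29 'b': at 3  → match P0@[27:29],P7@[28:29]
pos 30 'b': at 13 (fail-walked)
pos 31 'b': at 13 (fail-walked)
pos 32 'a': at 14  → match P6@[30:32]
pos 33 'a': at 6 (fail-walked)
pos 34 'a': at 7  → match P1@[31:34]
pos 35 'c': at 19 (fail-walked)
pos 36 'c': at 8 (fail-walked)
pos 37 'c': at 9
pos 38 'c': at 9 (fail-walked)
pos 39 'b': at 10  → match P2@[36:39]
pos 40 'b': at 13 (fail-walked)
pos 41 'c': at 1 (fail-walked)
pos 42 'a': at 2
pos 43 'b': at 3  → match P0@[41:43],P7@[42:43]
pos 44 'b': at 13 (fail-walked)
pos 45 'c': at 1 (fail-walked)
pos 46 'c': at 8
pos 47 'b': at 11
pos 48 'a': at 12  → match P3@[45:48]
pos 49 'a': at 6 (fail-walked)
pos 50 'b': at 22 (fail-walked)  → match P7@[49:50]
pos 51 'c': at 1 (fail-walked)
pos 52 'c': at 8
pos 53 'a': at 2 (fail-walked)
pos 54 'c': at 1 (fail-walked)
pos 55 'b': at 4 (fail-walked)
pos 56 'a': at 5
pos 57 'a': at 6
pos 58 'a': at 7  → match P1@[55:58]
pos 59 'b': at 22 (fail-walked)  → match P7@[58:59]
pos 60 'a': at 5 (fail-walked)
pos 61 'a': at 6
pos 62 'a': at 7  → match P1@[59:62]
pos 63 'c': at 19 (fail-walked)
pos 64 'a': at 2 (fail-walked)
pos 65 'b': at 3  → match P0@[63:65],P7@[64:65]
pos 66 'b': at 13 (fail-walked)

All matches (sorted): [[1,7],[3,6],[4,4],[4,7],[9,7],[12,1],[13,7],[15,6],[17,1],[20,5],[21,6],[25,3],[29,0],[29,7],[32,6],[34,1],[39,2],[43,0],[43,7],[48,3],[50,7],[58,1],[59,7],[62,1],[65,0],[65,7]]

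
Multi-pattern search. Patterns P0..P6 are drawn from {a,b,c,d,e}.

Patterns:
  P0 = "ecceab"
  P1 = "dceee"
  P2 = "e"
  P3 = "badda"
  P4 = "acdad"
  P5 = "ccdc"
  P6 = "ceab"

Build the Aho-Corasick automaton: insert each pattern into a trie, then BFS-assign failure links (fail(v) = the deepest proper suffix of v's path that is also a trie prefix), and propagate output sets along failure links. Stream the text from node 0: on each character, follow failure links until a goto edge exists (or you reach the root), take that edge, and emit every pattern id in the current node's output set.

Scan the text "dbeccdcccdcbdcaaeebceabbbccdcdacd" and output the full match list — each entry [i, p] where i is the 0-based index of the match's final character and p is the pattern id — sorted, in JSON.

Build:
Trie nodes:
  0='ε' goto a→17 b→12 c→22 d→7 e→1
  1='e' goto c→2  [P2 ends]
  2='ec' goto c→3
  3='ecc' goto e→4
  4='ecce' goto a→5
  5='eccea' goto b→6
  6='ecceab' goto ·  [P0 ends]
  7='d' goto c→8
  8='dc' goto e→9
  9='dce' goto e→10
  10='dcee' goto e→11
  11='dceee' goto ·  [P1 ends]
  12='b' goto a→13
  13='ba' goto d→14
  14='bad' goto d→15
  15='badd' goto a→16
  16='badda' goto ·  [P3 ends]
  17='a' goto c→18
  18='ac' goto d→19
  19='acd' goto a→20
  20='acda' goto d→21
  21='acdad' goto ·  [P4 ends]
  22='c' goto c→23 e→26
  23='cc' goto d→24
  24='ccd' goto c→25
  25='ccdc' goto ·  [P5 ends]
  26='ce' goto a→27
  27='cea' goto b→28
  28='ceab' goto ·  [P6 ends]

BFS fail/out derivation:
  n1('e'): parent n0 fail=0; on 'e' 0 → fail=0;  out {2}∪∅={2}
  n7('d'): parent n0 fail=0; on 'd' 0 → fail=0;  out ∅∪∅=∅
  n12('b'): parent n0 fail=0; on 'b' 0 → fail=0;  out ∅∪∅=∅
  n17('a'): parent n0 fail=0; on 'a' 0 → fail=0;  out ∅∪∅=∅
  n22('c'): parent n0 fail=0; on 'c' 0 → fail=0;  out ∅∪∅=∅
  n2('ec'): parent n1 fail=0; on 'c' 0 → fail=22;  out ∅∪∅=∅
  n8('dc'): parent n7 fail=0; on 'c' 0 → fail=22;  out ∅∪∅=∅
  n13('ba'): parent n12 fail=0; on 'a' 0 → fail=17;  out ∅∪∅=∅
  n18('ac'): parent n17 fail=0; on 'c' 0 → fail=22;  out ∅∪∅=∅
  n23('cc'): parent n22 fail=0; on 'c' 0 → fail=22;  out ∅∪∅=∅
  n26('ce'): parent n22 fail=0; on 'e' 0 → fail=1;  out ∅∪{2}={2}
  n3('ecc'): parent n2 fail=22; on 'c' 22 → fail=23;  out ∅∪∅=∅
  n9('dce'): parent n8 fail=22; on 'e' 22 → fail=26;  out ∅∪{2}={2}
  n14('bad'): parent n13 fail=17; on 'd' 17→0 → fail=7;  out ∅∪∅=∅
  n19('acd'): parent n18 fail=22; on 'd' 22→0 → fail=7;  out ∅∪∅=∅
  n24('ccd'): parent n23 fail=22; on 'd' 22→0 → fail=7;  out ∅∪∅=∅
  n27('cea'): parent n26 fail=1; on 'a' 1→0 → fail=17;  out ∅∪∅=∅
  n4('ecce'): parent n3 fail=23; on 'e' 23→22 → fail=26;  out ∅∪{2}={2}
  n10('dcee'): parent n9 fail=26; on 'e' 26→1→0 → fail=1;  out ∅∪{2}={2}
  n15('badd'): parent n14 fail=7; on 'd' 7→0 → fail=7;  out ∅∪∅=∅
  n20('acda'): parent n19 fail=7; on 'a' 7→0 → fail=17;  out ∅∪∅=∅
  n25('ccdc'): parent n24 fail=7; on 'c' 7 → fail=8;  out {5}∪∅={5}
  n28('ceab'): parent n27 fail=17; on 'b' 17→0 → fail=12;  out {6}∪∅={6}
  n5('eccea'): parent n4 fail=26; on 'a' 26 → fail=27;  out ∅∪∅=∅
  n11('dceee'): parent n10 fail=1; on 'e' 1→0 → fail=1;  out {1}∪{2}={1,2}
  n16('badda'): parent n15 fail=7; on 'a' 7→0 → fail=17;  out {3}∪∅={3}
  n21('acdad'): parent n20 fail=17; on 'd' 17→0 → fail=7;  out {4}∪∅={4}
  n6('ecceab'): parent n5 fail=27; on 'b' 27 → fail=28;  out {0}∪{6}={0,6}

Text stream:
[0] read 'd'  n0⇒n7
[1] read 'b'  n7⇒n12 ·f
[2] read 'e'  n12⇒n1 ·f  emit P2@[2:2]
[3] read 'c'  n1⇒n2
[4] read 'c'  n2⇒n3
[5] read 'd'  n3⇒n24 ·f
[6] read 'c'  n24⇒n25  emit P5@[3:6]
[7] read 'c'  n25⇒n23 ·f
[8] read 'c'  n23⇒n23 ·f
[9] read 'd'  n23⇒n24
[10] read 'c'  n24⇒n25  emit P5@[7:10]
[11] read 'b'  n25⇒n12 ·f
[12] read 'd'  n12⇒n7 ·f
[13] read 'c'  n7⇒n8
[14] read 'a'  n8⇒n17 ·f
[15] read 'a'  n17⇒n17 ·f
[16] read 'e'  n17⇒n1 ·f  emit P2@[16:16]
[17] read 'e'  n1⇒n1 ·f  emit P2@[17:17]
[18] read 'b'  n1⇒n12 ·f
[19] read 'c'  n12⇒n22 ·f
[20] read 'e'  n22⇒n26  emit P2@[20:20]
[21] read 'a'  n26⇒n27
[22] read 'b'  n27⇒n28  emit P6@[19:22]
[23] read 'b'  n28⇒n12 ·f
[24] read 'b'  n12⇒n12 ·f
[25] read 'c'  n12⇒n22 ·f
[26] read 'c'  n22⇒n23
[27] read 'd'  n23⇒n24
[28] read 'c'  n24⇒n25  emit P5@[25:28]
[29] read 'd'  n25⇒n7 ·f
[30] read 'a'  n7⇒n17 ·f
[31] read 'c'  n17⇒n18
[32] read 'd'  n18⇒n19

All matches (sorted): [[2,2],[6,5],[10,5],[16,2],[17,2],[20,2],[22,6],[28,5]]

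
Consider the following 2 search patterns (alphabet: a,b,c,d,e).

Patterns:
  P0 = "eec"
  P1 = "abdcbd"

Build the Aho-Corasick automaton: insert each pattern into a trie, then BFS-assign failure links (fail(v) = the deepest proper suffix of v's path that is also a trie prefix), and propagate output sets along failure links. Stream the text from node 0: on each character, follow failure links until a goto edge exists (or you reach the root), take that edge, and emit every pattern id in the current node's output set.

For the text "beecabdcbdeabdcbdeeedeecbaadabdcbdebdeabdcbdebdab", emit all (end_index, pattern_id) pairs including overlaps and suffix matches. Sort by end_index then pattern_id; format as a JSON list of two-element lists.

Build automaton:
Trie nodes:
  0='ε' goto a→4 e→1
  1='e' goto e→2
  2='ee' goto c→3
  3='eec' goto ·  ←P0
  4='a' goto b→5
  5='ab' goto d→6
  6='abd' goto c→7
  7='abdc' goto b→8
  8='abdcb' goto d→9
  9='abdcbd' goto ·  ←P1

BFS fail/out derivation:
  n1('e'): parent n0 fail=0; on 'e' 0 → fail=0;  out ∅∪∅=∅
  n4('a'): parent n0 fail=0; on 'a' 0 → fail=0;  out ∅∪∅=∅
  n2('ee'): parent n1 fail=0; on 'e' 0 → fail=1;  out ∅∪∅=∅
  n5('ab'): parent n4 fail=0; on 'b' 0 → fail=0;  out ∅∪∅=∅
  n3('eec'): parent n2 fail=1; on 'c' 1→0 → fail=0;  out {0}∪∅={0}
  n6('abd'): parent n5 fail=0; on 'd' 0 → fail=0;  out ∅∪∅=∅
  n7('abdc'): parent n6 fail=0; on 'c' 0 → fail=0;  out ∅∪∅=∅
  n8('abdcb'): parent n7 fail=0; on 'b' 0 → fail=0;  out ∅∪∅=∅
  n9('abdcbd'): parent n8 fail=0; on 'd' 0 → fail=0;  out {1}∪∅={1}

Text stream:
[0] read 'b'  n0⇒n0
[1] read 'e'  n0⇒n1
[2] read 'e'  n1⇒n2
[3] read 'c'  n2⇒n3  ** P0@[1:3]
[4] read 'a'  n3⇒n4 (fail-walked)
[5] read 'b'  n4⇒n5
[6] read 'd'  n5⇒n6
[7] read 'c'  n6⇒n7
[8] read 'b'  n7⇒n8
[9] read 'd'  n8⇒n9  ** P1@[4:9]
[10] read 'e'  n9⇒n1 (fail-walked)
[11] read 'a'  n1⇒n4 (fail-walked)
[12] read 'b'  n4⇒n5
[13] read 'd'  n5⇒n6
[14] read 'c'  n6⇒n7
[15] read 'b'  n7⇒n8
[16] read 'd'  n8⇒n9  ** P1@[11:16]
[17] read 'e'  n9⇒n1 (fail-walked)
[18] read 'e'  n1⇒n2
[19] read 'e'  n2⇒n2 (fail-walked)
[20] read 'd'  n2⇒n0 (fail-walked)
[21] read 'e'  n0⇒n1
[22] read 'e'  n1⇒n2
[23] read 'c'  n2⇒n3  ** P0@[21:23]
[24] read 'b'  n3⇒n0 (fail-walked)
[25] read 'a'  n0⇒n4
[26] read 'a'  n4⇒n4 (fail-walked)
[27] read 'd'  n4⇒n0 (fail-walked)
[28] read 'a'  n0⇒n4
[29] read 'b'  n4⇒n5
[30] read 'd'  n5⇒n6
[31] read 'c'  n6⇒n7
[32] read 'b'  n7⇒n8
[33] read 'd'  n8⇒n9  ** P1@[28:33]
[34] read 'e'  n9⇒n1 (fail-walked)
[35] read 'b'  n1⇒n0 (fail-walked)
[36] read 'd'  n0⇒n0
[37] read 'e'  n0⇒n1
[38] read 'a'  n1⇒n4 (fail-walked)
[39] read 'b'  n4⇒n5
[40] read 'd'  n5⇒n6
[41] read 'c'  n6⇒n7
[42] read 'b'  n7⇒n8
[43] read 'd'  n8⇒n9  ** P1@[38:43]
[44] read 'e'  n9⇒n1 (fail-walked)
[45] read 'b'  n1⇒n0 (fail-walked)
[46] read 'd'  n0⇒n0
[47] read 'a'  n0⇒n4
[48] read 'b'  n4⇒n5

Result: [[3,0],[9,1],[16,1],[23,0],[33,1],[43,1]]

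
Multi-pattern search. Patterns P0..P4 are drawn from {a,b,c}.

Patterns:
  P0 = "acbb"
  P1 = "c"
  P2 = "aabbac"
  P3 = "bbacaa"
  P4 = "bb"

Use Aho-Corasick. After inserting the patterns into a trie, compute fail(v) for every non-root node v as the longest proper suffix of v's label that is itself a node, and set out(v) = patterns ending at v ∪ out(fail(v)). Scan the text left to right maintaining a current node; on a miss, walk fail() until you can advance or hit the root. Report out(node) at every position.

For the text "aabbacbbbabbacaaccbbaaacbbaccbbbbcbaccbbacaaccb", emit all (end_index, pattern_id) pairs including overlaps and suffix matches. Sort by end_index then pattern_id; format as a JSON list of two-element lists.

Construct AC machine:
Trie nodes:
  0='ε' goto a→1 b→11 c→5
  1='a' goto a→6 c→2
  2='ac' goto b→3
  3='acb' goto b→4
  4='acbb' goto ·  ←P0
  5='c' goto ·  ←P1
  6='aa' goto b→7
  7='aab' goto b→8
  8='aabb' goto a→9
  9='aabba' goto c→10
  10='aabbac' goto ·  ←P2
  11='b' goto b→12
  12='bb' goto a→13  ←P4
  13='bba' goto c→14
  14='bbac' goto a→15
  15='bbaca' goto a→16
  16='bbacaa' goto ·  ←P3

Failure links (BFS by depth):
  n1('a'): parent n0 fail=0; on 'a' 0 → fail=0;  out ∅∪∅=∅
  n5('c'): parent n0 fail=0; on 'c' 0 → fail=0;  out {1}∪∅={1}
  n11('b'): parent n0 fail=0; on 'b' 0 → fail=0;  out ∅∪∅=∅
  n2('ac'): parent n1 fail=0; on 'c' 0 → fail=5;  out ∅∪{1}={1}
  n6('aa'): parent n1 fail=0; on 'a' 0 → fail=1;  out ∅∪∅=∅
  n12('bb'): parent n11 fail=0; on 'b' 0 → fail=11;  out {4}∪∅={4}
  n3('acb'): parent n2 fail=5; on 'b' 5→0 → fail=11;  out ∅∪∅=∅
  n7('aab'): parent n6 fail=1; on 'b' 1→0 → fail=11;  out ∅∪∅=∅
  n13('bba'): parent n12 fail=11; on 'a' 11→0 → fail=1;  out ∅∪∅=∅
  n4('acbb'): parent n3 fail=11; on 'b' 11 → fail=12;  out {0}∪{4}={0,4}
  n8('aabb'): parent n7 fail=11; on 'b' 11 → fail=12;  out ∅∪{4}={4}
  n14('bbac'): parent n13 fail=1; on 'c' 1 → fail=2;  out ∅∪{1}={1}
  n9('aabba'): parent n8 fail=12; on 'a' 12 → fail=13;  out ∅∪∅=∅
  n15('bbaca'): parent n14 fail=2; on 'a' 2→5→0 → fail=1;  out ∅∪∅=∅
  n10('aabbac'): parent n9 fail=13; on 'c' 13 → fail=14;  out {2}∪{1}={1,2}
  n16('bbacaa'): parent n15 fail=1; on 'a' 1 → fail=6;  out {3}∪∅={3}

Scan:
[0] read 'a'  n0⇒n1
[1] read 'a'  n1⇒n6
[2] read 'b'  n6⇒n7
[3] read 'b'  n7⇒n8  → match P4@[2:3]
[4] read 'a'  n8⇒n9
[5] read 'c'  n9⇒n10  → match P1@[5:5],P2@[0:5]
[6] read 'b'  n10⇒n3 ·f
[7] read 'b'  n3⇒n4  → match P0@[4:7],P4@[6:7]
[8] read 'b'  n4⇒n12 ·f  → match P4@[7:8]
[9] read 'a'  n12⇒n13
[10] read 'b'  n13⇒n11 ·f
[11] read 'b'  n11⇒n12  → match P4@[10:11]
[12] read 'a'  n12⇒n13
[13] read 'c'  n13⇒n14  → match P1@[13:13]
[14] read 'a'  n14⇒n15
[15] read 'a'  n15⇒n16  → match P3@[10:15]
[16] read 'c'  n16⇒n2 ·f  → match P1@[16:16]
[17] read 'c'  n2⇒n5 ·f  → match P1@[17:17]
[18] read 'b'  n5⇒n11 ·f
[19] read 'b'  n11⇒n12  → match P4@[18:19]
[20] read 'a'  n12⇒n13
[21] read 'a'  n13⇒n6 ·f
[22] read 'a'  n6⇒n6 ·f
[23] read 'c'  n6⇒n2 ·f  → match P1@[23:23]
[24] read 'b'  n2⇒n3
[25] read 'b'  n3⇒n4  → match P0@[22:25],P4@[24:25]
[26] read 'a'  n4⇒n13 ·f
[27] read 'c'  n13⇒n14  → match P1@[27:27]
[28] read 'c'  n14⇒n5 ·f  → match P1@[28:28]
[29] read 'b'  n5⇒n11 ·f
[30] read 'b'  n11⇒n12  → match P4@[29:30]
[31] read 'b'  n12⇒n12 ·f  → match P4@[30:31]
[32] read 'b'  n12⇒n12 ·f  → match P4@[31:32]
[33] read 'c'  n12⇒n5 ·f  → match P1@[33:33]
[34] read 'b'  n5⇒n11 ·f
[35] read 'a'  n11⇒n1 ·f
[36] read 'c'  n1⇒n2  → match P1@[36:36]
[37] read 'c'  n2⇒n5 ·f  → match P1@[37:37]
[38] read 'b'  n5⇒n11 ·f
[39] read 'b'  n11⇒n12  → match P4@[38:39]
[40] read 'a'  n12⇒n13
[41] read 'c'  n13⇒n14  → match P1@[41:41]
[42] read 'a'  n14⇒n15
[43] read 'a'  n15⇒n16  → match P3@[38:43]
[44] read 'c'  n16⇒n2 ·f  → match P1@[44:44]
[45] read 'c'  n2⇒n5 ·f  → match P1@[45:45]
[46] read 'b'  n5⇒n11 ·f

Matches: [[3,4],[5,1],[5,2],[7,0],[7,4],[8,4],[11,4],[13,1],[15,3],[16,1],[17,1],[19,4],[23,1],[25,0],[25,4],[27,1],[28,1],[30,4],[31,4],[32,4],[33,1],[36,1],[37,1],[39,4],[41,1],[43,3],[44,1],[45,1]]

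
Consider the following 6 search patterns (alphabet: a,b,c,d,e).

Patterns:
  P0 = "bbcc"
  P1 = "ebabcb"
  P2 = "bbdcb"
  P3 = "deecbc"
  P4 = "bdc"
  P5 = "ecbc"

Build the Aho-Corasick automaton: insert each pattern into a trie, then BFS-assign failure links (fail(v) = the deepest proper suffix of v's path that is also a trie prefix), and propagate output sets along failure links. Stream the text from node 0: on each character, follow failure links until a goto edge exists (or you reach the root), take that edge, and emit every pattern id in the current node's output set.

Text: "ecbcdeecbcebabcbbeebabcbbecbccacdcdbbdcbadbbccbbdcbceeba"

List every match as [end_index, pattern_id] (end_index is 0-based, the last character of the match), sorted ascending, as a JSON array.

Build:
Trie nodes:
  0='ε' goto b→1 d→14 e→5
  1='b' goto b→2 d→20
  2='bb' goto c→3 d→11
  3='bbc' goto c→4
  4='bbcc' goto ·  ←P0
  5='e' goto b→6 c→22
  6='eb' goto a→7
  7='eba' goto b→8
  8='ebab' goto c→9
  9='ebabc' goto b→10
  10='ebabcb' goto ·  ←P1
  11='bbd' goto c→12
  12='bbdc' goto b→13
  13='bbdcb' goto ·  ←P2
  14='d' goto e→15
  15='de' goto e→16
  16='dee' goto c→17
  17='deec' goto b→18
  18='deecb' goto c→19
  19='deecbc' goto ·  ←P3
  20='bd' goto c→21
  21='bdc' goto ·  ←P4
  22='ec' goto b→23
  23='ecb' goto c→24
  24='ecbc' goto ·  ←P5

Failure links (BFS by depth):
  fail(1) 'b': from fail(0)=0 chase 'b': 0 ⇒ 0;  out=∅∪out(0)=∅
  fail(5) 'e': from fail(0)=0 chase 'e': 0 ⇒ 0;  out=∅∪out(0)=∅
  fail(14) 'd': from fail(0)=0 chase 'd': 0 ⇒ 0;  out=∅∪out(0)=∅
  fail(2) 'bb': from fail(1)=0 chase 'b': 0 ⇒ 1;  out=∅∪out(1)=∅
  fail(6) 'eb': from fail(5)=0 chase 'b': 0 ⇒ 1;  out=∅∪out(1)=∅
  fail(15) 'de': from fail(14)=0 chase 'e': 0 ⇒ 5;  out=∅∪out(5)=∅
  fail(20) 'bd': from fail(1)=0 chase 'd': 0 ⇒ 14;  out=∅∪out(14)=∅
  fail(22) 'ec': from fail(5)=0 chase 'c': 0 ⇒ 0;  out=∅∪out(0)=∅
  fail(3) 'bbc': from fail(2)=1 chase 'c': 1→0 ⇒ 0;  out=∅∪out(0)=∅
  fail(7) 'eba': from fail(6)=1 chase 'a': 1→0 ⇒ 0;  out=∅∪out(0)=∅
  fail(11) 'bbd': from fail(2)=1 chase 'd': 1 ⇒ 20;  out=∅∪out(20)=∅
  fail(16) 'dee': from fail(15)=5 chase 'e': 5→0 ⇒ 5;  out=∅∪out(5)=∅
  fail(21) 'bdc': from fail(20)=14 chase 'c': 14→0 ⇒ 0;  out={4}∪out(0)={4}
  fail(23) 'ecb': from fail(22)=0 chase 'b': 0 ⇒ 1;  out=∅∪out(1)=∅
  fail(4) 'bbcc': from fail(3)=0 chase 'c': 0 ⇒ 0;  out={0}∪out(0)={0}
  fail(8) 'ebab': from fail(7)=0 chase 'b': 0 ⇒ 1;  out=∅∪out(1)=∅
  fail(12) 'bbdc': from fail(11)=20 chase 'c': 20 ⇒ 21;  out=∅∪out(21)={4}
  fail(17) 'deec': from fail(16)=5 chase 'c': 5 ⇒ 22;  out=∅∪out(22)=∅
  fail(24) 'ecbc': from fail(23)=1 chase 'c': 1→0 ⇒ 0;  out={5}∪out(0)={5}
  fail(9) 'ebabc': from fail(8)=1 chase 'c': 1→0 ⇒ 0;  out=∅∪out(0)=∅
  fail(13) 'bbdcb': from fail(12)=21 chase 'b': 21→0 ⇒ 1;  out={2}∪out(1)={2}
  fail(18) 'deecb': from fail(17)=22 chase 'b': 22 ⇒ 23;  out=∅∪out(23)=∅
  fail(10) 'ebabcb': from fail(9)=0 chase 'b': 0 ⇒ 1;  out={1}∪out(1)={1}
  fail(19) 'deecbc': from fail(18)=23 chase 'c': 23 ⇒ 24;  out={3}∪out(24)={3,5}

Text stream:
i=0 'e': node 0→5
i=1 'c': node 5→22
i=2 'b': node 22→23
i=3 'c': node 23→24  → match P5@[0:3]
i=4 'd': node 24→14 ·f
i=5 'e': node 14→15
i=6 'e': node 15→16
i=7 'c': node 16→17
i=8 'b': node 17→18
i=9 'c': node 18→19  → match P3@[4:9],P5@[6:9]
i=10 'e': node 19→5 ·f
i=11 'b': node 5→6
i=12 'a': node 6→7
i=13 'b': node 7→8
i=14 'c': node 8→9
i=15 'b': node 9→10  → match P1@[10:15]
i=16 'b': node 10→2 ·f
i=17 'e': node 2→5 ·f
i=18 'e': node 5→5 ·f
i=19 'b': node 5→6
i=20 'a': node 6→7
i=21 'b': node 7→8
i=22 'c': node 8→9
i=23 'b': node 9→10  → match P1@[18:23]
i=24 'b': node 10→2 ·f
i=25 'e': node 2→5 ·f
i=26 'c': node 5→22
i=27 'b': node 22→23
i=28 'c': node 23→24  → match P5@[25:28]
i=29 'c': node 24→0 ·f
i=30 'a': node 0→0
i=31 'c': node 0→0
i=32 'd': node 0→14
i=33 'c': node 14→0 ·f
i=34 'd': node 0→14
i=35 'b': node 14→1 ·f
i=36 'b': node 1→2
i=37 'd': node 2→11
i=38 'c': node 11→12  → match P4@[36:38]
i=39 'b': node 12→13  → match P2@[35:39]
i=40 'a': node 13→0 ·f
i=41 'd': node 0→14
i=42 'b': node 14→1 ·f
i=43 'b': node 1→2
i=44 'c': node 2→3
i=45 'c': node 3→4  → match P0@[42:45]
i=46 'b': node 4→1 ·f
i=47 'b': node 1→2
i=48 'd': node 2→11
i=49 'c': node 11→12  → match P4@[47:49]
i=50 'b': node 12→13  → match P2@[46:50]
i=51 'c': node 13→0 ·f
i=52 'e': node 0→5
i=53 'e': node 5→5 ·f
i=54 'b': node 5→6
i=55 'a': node 6→7

Result: [[3,5],[9,3],[9,5],[15,1],[23,1],[28,5],[38,4],[39,2],[45,0],[49,4],[50,2]]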